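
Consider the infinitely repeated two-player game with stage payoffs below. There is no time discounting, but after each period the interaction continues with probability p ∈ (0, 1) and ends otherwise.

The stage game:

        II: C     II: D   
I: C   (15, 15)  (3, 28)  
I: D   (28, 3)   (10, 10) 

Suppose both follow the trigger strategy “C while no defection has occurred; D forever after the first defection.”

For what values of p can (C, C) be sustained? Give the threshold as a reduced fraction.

With no time discounting, the continuation probability p plays the role of the discount factor.
Grim-trigger IC: 15/(1−p) ≥ 28 + 10p/(1−p) ⇒ p ≥ (28−15)/(28−10) = 13/18.

13/18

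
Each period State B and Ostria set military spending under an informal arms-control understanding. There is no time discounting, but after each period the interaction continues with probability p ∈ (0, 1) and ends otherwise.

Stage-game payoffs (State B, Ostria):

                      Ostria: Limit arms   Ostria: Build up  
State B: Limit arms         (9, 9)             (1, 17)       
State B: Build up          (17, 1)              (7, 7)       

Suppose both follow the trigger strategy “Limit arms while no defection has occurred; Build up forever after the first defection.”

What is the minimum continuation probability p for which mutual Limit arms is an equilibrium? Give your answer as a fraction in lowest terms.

Expected cooperation value is 9 + p·9 + p²·9 + … = 9/(1−p); deviation gives 17 + p·7/(1−p).
9 ≥ 17(1−p) + 7p ⇒ 10p ≥ 8 ⇒ p ≥ 8/10 = 4/5.

4/5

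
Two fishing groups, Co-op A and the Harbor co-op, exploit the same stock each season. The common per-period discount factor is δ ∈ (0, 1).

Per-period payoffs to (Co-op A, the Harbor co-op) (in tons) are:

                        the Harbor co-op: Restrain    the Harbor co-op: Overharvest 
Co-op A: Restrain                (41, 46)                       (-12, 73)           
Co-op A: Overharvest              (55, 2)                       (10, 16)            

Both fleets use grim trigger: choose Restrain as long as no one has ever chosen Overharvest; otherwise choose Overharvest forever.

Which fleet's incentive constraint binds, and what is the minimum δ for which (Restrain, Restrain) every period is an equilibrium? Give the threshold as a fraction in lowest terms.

Co-op A: cooperation gives 41 each period; deviation gives 55 once then 10 forever.
  41/(1−δ) ≥ 55 + 10δ/(1−δ) ⇒ δ ≥ 14/45.
the Harbor co-op: cooperation gives 46 each period; deviation gives 73 once then 16 forever.
  δ ≥ 27/57 = 9/19.
Both must hold, so the binding constraint is the Harbor co-op's: δ ≥ 9/19.

the Harbor co-op; δ ≥ 9/19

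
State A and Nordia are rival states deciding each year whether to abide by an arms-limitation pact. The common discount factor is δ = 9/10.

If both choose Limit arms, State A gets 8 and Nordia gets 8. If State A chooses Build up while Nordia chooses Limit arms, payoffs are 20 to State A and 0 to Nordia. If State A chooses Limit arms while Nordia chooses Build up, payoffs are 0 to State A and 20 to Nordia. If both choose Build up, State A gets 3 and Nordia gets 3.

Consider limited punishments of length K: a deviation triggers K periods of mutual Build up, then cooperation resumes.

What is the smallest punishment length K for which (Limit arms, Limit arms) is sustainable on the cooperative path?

3

IC: δ(1−δ^K)/(1−δ) ≥ (20−8)/(8−3) = 12/5.
With δ = 9/10: need 1 − δ^K ≥ 12/5·(1−9/10)/(9/10), i.e. δ^K ≤ 0.7333.
Since (9/10)^2 = 0.8100 and (9/10)^3 = 0.7290, the smallest such K is 3.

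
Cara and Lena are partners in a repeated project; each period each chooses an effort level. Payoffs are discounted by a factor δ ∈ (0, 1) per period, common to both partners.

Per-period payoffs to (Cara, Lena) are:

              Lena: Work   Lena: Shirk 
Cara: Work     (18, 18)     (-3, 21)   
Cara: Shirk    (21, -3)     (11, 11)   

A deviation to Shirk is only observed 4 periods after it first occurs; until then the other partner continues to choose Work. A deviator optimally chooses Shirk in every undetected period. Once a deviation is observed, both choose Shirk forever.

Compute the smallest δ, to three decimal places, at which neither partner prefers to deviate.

0.740

Deviating for the 4 undetected periods gains 21−18 = 3 per period over cooperation, then loses 18−11 = 7 per period forever once punishment starts.
Gain: 3(1 + δ + … + δ^3); loss: 7·δ^4/(1−δ).
No profitable deviation ⇔ 3(1−δ^4) ≤ 7·δ^4, i.e. δ^4 ≥ 3/(3+7) = 3/10.
Hence δ ≥ (3/10)^(1/4) ≈ 0.740.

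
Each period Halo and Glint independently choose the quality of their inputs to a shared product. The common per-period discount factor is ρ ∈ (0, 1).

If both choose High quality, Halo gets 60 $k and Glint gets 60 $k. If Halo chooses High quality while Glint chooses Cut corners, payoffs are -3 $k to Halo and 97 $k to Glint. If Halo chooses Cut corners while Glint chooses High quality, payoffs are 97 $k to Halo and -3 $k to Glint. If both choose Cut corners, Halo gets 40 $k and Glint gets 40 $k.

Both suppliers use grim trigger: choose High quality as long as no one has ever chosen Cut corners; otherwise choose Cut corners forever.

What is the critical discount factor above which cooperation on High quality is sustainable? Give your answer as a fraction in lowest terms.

Under grim trigger the critical discount factor is (T−C)/(T−P) with T = 97, C = 60, P = 40.
ρ* = (97−60)/(97−40) = 37/57.

37/57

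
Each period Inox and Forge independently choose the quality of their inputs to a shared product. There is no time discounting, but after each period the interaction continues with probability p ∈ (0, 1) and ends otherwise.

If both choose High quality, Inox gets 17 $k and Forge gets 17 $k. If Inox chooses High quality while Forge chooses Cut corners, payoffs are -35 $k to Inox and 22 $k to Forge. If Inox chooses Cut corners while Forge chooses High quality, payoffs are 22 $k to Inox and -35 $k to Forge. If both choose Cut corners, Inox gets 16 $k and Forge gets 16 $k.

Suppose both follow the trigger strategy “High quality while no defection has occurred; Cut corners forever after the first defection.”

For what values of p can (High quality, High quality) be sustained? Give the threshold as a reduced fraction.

With no time discounting, the continuation probability p plays the role of the discount factor.
Grim-trigger IC: 17/(1−p) ≥ 22 + 16p/(1−p) ⇒ p ≥ (22−17)/(22−16) = 5/6.

5/6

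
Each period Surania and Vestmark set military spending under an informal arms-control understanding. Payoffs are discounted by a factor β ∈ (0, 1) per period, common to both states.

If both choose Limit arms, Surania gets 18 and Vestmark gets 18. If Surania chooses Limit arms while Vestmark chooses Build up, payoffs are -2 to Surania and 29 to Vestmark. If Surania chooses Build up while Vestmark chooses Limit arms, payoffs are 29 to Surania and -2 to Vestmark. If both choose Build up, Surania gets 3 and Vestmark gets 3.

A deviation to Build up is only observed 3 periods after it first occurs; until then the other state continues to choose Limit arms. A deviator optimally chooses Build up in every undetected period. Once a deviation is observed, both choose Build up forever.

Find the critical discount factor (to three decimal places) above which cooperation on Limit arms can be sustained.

A deviator earns 29 for 3 periods, then 3 forever; cooperating earns 18 forever. Multiplying the IC by (1−β):
18 ≥ 29(1−β^3) + 3β^3, so 26·β^3 ≥ 11 and β^3 ≥ 11/26.
β ≥ (11/26)^(1/3) ≈ 0.751.

0.751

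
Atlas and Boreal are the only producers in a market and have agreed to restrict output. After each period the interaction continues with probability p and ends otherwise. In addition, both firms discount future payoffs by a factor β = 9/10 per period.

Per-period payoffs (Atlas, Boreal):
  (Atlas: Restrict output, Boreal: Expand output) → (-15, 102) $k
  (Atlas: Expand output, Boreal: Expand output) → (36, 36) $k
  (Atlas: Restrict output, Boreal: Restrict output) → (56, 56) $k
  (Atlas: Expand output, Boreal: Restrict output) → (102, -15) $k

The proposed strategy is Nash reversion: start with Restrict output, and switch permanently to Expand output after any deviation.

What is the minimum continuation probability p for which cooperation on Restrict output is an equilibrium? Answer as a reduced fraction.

Expected continuation weight on next period's payoff is β·p = 9/10·p, which plays the role of the discount factor.
Cooperation requires 9/10·p ≥ (102−56)/(102−36) = 23/33, hence p ≥ 230/297.

230/297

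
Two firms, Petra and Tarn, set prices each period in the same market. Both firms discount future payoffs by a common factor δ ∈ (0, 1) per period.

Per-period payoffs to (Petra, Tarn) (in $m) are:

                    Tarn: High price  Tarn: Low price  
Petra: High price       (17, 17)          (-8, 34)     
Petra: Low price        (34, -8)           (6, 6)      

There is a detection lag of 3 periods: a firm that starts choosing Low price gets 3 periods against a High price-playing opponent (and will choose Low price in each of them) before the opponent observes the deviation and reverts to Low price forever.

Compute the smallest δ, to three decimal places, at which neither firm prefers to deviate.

0.847

A deviator earns 34 for 3 periods, then 6 forever; cooperating earns 17 forever. Multiplying the IC by (1−δ):
17 ≥ 34(1−δ^3) + 6δ^3, so 28·δ^3 ≥ 17 and δ^3 ≥ 17/28.
δ ≥ (17/28)^(1/3) ≈ 0.847.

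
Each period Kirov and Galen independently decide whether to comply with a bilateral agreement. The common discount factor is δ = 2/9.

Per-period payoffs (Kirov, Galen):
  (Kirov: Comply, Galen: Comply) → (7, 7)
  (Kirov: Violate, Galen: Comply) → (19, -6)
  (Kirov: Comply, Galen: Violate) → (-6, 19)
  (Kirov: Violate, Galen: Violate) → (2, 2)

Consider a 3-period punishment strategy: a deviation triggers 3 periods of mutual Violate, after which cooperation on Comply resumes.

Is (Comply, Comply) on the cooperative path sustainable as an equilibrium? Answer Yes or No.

A one-shot deviation gives 19 now, then 2 for 3 periods, then back to 7.
Gain from deviating: (19−7) today; loss: (7−2) in each of the next 3 periods.
No-deviation condition: (7−2)(δ+…+δ^3) ≥ 19−7, i.e. δ+…+δ^3 ≥ 12/5.
At δ = 2/9: δ+…+δ^3 = 0.2826 < 2.4000.
So cooperation is not sustainable.

No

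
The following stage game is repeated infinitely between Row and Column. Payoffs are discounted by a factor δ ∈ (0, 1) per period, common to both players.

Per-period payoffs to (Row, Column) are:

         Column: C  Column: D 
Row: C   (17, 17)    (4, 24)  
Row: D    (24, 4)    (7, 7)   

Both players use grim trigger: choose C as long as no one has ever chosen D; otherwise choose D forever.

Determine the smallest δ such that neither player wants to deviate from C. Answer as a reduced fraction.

7/17

One-period gain from deviating is 24 − 17 = 7. The loss is 17 − 7 = 10 in every subsequent period, with present value 10·δ/(1−δ).
Deviation is unprofitable when 10·δ/(1−δ) ≥ 7, i.e. δ/(1−δ) ≥ 7/10.
Equivalently δ ≥ 7/(7+10) = 7/17.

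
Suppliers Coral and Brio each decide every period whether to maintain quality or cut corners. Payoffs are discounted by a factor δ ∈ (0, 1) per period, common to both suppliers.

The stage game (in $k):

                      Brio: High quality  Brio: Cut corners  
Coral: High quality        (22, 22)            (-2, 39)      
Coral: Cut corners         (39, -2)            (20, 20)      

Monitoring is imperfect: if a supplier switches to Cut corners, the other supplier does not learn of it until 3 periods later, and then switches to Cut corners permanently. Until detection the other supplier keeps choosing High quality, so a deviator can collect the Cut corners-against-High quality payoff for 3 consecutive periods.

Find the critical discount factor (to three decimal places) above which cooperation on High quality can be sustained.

0.964

A deviator earns 39 for 3 periods, then 20 forever; cooperating earns 22 forever. Multiplying the IC by (1−δ):
22 ≥ 39(1−δ^3) + 20δ^3, so 19·δ^3 ≥ 17 and δ^3 ≥ 17/19.
δ ≥ (17/19)^(1/3) ≈ 0.964.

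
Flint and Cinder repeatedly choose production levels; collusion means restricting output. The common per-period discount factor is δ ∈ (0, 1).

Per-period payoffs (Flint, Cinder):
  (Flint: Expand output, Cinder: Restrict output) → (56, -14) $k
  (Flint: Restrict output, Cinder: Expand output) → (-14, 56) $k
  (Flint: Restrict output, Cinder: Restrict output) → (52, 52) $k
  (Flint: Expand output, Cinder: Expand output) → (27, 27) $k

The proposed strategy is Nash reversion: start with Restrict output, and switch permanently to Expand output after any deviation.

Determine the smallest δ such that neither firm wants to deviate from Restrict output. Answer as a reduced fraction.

4/29

Under grim trigger the critical discount factor is (T−C)/(T−P) with T = 56, C = 52, P = 27.
δ* = (56−52)/(56−27) = 4/29.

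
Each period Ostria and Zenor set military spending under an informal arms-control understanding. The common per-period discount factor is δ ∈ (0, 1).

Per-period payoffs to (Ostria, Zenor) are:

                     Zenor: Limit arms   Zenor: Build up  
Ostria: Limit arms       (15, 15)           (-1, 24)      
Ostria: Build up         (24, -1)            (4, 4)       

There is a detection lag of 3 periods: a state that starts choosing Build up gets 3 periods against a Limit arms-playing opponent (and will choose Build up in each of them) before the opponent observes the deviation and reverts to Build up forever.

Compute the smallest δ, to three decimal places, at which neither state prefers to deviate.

0.766

A deviator earns 24 for 3 periods, then 4 forever; cooperating earns 15 forever. Multiplying the IC by (1−δ):
15 ≥ 24(1−δ^3) + 4δ^3, so 20·δ^3 ≥ 9 and δ^3 ≥ 9/20.
δ ≥ (9/20)^(1/3) ≈ 0.766.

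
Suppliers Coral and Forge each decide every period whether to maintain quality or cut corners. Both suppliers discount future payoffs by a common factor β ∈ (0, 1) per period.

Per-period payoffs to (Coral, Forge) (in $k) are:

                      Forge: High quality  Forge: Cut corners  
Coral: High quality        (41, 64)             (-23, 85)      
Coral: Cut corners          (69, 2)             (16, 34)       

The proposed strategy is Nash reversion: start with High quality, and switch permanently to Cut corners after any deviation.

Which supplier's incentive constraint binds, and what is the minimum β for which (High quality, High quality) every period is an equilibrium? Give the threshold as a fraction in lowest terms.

Coral: cooperation gives 41 each period; deviation gives 69 once then 16 forever.
  41/(1−β) ≥ 69 + 16β/(1−β) ⇒ β ≥ 28/53.
Forge: cooperation gives 64 each period; deviation gives 85 once then 34 forever.
  β ≥ 21/51 = 7/17.
Both must hold, so the binding constraint is Coral's: β ≥ 28/53.

Coral; β ≥ 28/53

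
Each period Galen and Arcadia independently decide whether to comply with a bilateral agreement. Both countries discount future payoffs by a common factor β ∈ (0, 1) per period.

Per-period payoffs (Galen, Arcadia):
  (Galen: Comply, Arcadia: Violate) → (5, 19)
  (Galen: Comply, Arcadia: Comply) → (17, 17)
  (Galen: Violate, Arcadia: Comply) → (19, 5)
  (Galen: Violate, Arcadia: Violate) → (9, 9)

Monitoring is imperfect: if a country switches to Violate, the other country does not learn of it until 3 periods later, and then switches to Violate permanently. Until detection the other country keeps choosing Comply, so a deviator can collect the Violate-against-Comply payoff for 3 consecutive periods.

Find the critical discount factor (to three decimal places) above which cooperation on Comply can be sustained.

The best deviation is to choose Violate for all 3 undetected periods, earning 19 each, then 9 forever once detected.
Deviation value: 19(1−β^3)/(1−β) + 9β^3/(1−β); cooperation value: 17/(1−β).
IC: 17 ≥ 19(1−β^3) + 9β^3 = 19 − 10β^3.
So β^3 ≥ 2/10 = 1/5, giving β ≥ (1/5)^(1/3) ≈ 0.585.

0.585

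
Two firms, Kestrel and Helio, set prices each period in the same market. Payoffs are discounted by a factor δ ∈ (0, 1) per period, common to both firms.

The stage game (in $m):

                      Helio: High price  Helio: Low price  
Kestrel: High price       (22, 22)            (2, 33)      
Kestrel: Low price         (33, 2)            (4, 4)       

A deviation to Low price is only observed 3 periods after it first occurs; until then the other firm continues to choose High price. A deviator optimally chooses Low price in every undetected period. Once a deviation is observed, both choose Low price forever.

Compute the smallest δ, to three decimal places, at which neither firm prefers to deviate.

0.724

Deviating for the 3 undetected periods gains 33−22 = 11 per period over cooperation, then loses 22−4 = 18 per period forever once punishment starts.
Gain: 11(1 + δ + … + δ^2); loss: 18·δ^3/(1−δ).
No profitable deviation ⇔ 11(1−δ^3) ≤ 18·δ^3, i.e. δ^3 ≥ 11/(11+18) = 11/29.
Hence δ ≥ (11/29)^(1/3) ≈ 0.724.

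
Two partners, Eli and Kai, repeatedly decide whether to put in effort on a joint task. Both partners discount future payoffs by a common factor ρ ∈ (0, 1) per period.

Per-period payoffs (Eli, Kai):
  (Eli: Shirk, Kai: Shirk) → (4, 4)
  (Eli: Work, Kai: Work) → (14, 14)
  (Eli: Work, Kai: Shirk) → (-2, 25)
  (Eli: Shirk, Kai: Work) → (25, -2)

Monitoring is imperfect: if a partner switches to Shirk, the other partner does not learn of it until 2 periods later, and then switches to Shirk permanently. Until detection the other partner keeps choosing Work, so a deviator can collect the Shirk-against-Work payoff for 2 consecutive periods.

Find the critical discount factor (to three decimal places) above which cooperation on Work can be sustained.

Deviating for the 2 undetected periods gains 25−14 = 11 per period over cooperation, then loses 14−4 = 10 per period forever once punishment starts.
Gain: 11(1 + ρ + … + ρ^1); loss: 10·ρ^2/(1−ρ).
No profitable deviation ⇔ 11(1−ρ^2) ≤ 10·ρ^2, i.e. ρ^2 ≥ 11/(11+10) = 11/21.
Hence ρ ≥ (11/21)^(1/2) ≈ 0.724.

0.724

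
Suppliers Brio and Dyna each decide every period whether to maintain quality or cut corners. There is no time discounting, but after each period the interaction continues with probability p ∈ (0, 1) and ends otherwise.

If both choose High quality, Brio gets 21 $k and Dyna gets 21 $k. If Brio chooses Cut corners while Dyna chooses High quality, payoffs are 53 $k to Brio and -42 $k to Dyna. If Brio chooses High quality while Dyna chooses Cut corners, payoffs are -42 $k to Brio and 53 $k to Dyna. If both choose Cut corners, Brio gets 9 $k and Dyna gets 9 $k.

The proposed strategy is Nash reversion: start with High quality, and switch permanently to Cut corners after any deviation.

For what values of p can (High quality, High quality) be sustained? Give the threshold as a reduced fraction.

Expected cooperation value is 21 + p·21 + p²·21 + … = 21/(1−p); deviation gives 53 + p·9/(1−p).
21 ≥ 53(1−p) + 9p ⇒ 44p ≥ 32 ⇒ p ≥ 32/44 = 8/11.

8/11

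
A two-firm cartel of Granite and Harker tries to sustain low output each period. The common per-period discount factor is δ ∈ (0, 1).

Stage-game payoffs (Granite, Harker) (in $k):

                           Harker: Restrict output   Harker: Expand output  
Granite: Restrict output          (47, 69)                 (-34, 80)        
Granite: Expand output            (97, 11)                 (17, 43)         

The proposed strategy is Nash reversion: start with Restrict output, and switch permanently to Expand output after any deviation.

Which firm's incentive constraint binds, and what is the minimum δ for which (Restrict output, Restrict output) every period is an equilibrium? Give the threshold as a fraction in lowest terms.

Granite; δ ≥ 5/8

Granite: cooperation gives 47 each period; deviation gives 97 once then 17 forever.
  47/(1−δ) ≥ 97 + 17δ/(1−δ) ⇒ δ ≥ 50/80 = 5/8.
Harker: cooperation gives 69 each period; deviation gives 80 once then 43 forever.
  δ ≥ 11/37.
Both must hold, so the binding constraint is Granite's: δ ≥ 5/8.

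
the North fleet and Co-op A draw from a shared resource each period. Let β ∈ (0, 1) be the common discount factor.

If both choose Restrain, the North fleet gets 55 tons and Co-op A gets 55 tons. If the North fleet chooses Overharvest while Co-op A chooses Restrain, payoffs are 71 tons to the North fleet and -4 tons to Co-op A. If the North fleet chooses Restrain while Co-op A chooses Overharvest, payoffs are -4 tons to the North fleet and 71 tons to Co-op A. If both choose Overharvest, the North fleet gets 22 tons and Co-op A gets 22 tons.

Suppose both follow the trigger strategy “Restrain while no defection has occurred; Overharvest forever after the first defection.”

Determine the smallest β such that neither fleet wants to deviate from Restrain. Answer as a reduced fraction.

One-period gain from deviating is 71 − 55 = 16. The loss is 55 − 22 = 33 in every subsequent period, with present value 33·β/(1−β).
Deviation is unprofitable when 33·β/(1−β) ≥ 16, i.e. β/(1−β) ≥ 16/33.
Equivalently β ≥ 16/(16+33) = 16/49.

16/49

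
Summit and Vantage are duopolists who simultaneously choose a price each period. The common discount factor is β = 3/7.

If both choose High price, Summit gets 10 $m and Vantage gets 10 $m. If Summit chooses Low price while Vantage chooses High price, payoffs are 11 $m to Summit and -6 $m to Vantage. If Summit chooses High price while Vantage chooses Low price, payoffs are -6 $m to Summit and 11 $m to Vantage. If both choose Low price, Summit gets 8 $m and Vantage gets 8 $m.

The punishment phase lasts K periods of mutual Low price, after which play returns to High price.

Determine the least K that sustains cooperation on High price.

2

Need Σ_{k=1}^{K} β^k ≥ (11−10)/(10−8) = 0.5000 at β = 3/7.
At K = 1 the sum is 0.4286 < 0.5000; at K = 2 it is 0.6122 ≥ 0.5000.
So the minimum punishment length is K = 2.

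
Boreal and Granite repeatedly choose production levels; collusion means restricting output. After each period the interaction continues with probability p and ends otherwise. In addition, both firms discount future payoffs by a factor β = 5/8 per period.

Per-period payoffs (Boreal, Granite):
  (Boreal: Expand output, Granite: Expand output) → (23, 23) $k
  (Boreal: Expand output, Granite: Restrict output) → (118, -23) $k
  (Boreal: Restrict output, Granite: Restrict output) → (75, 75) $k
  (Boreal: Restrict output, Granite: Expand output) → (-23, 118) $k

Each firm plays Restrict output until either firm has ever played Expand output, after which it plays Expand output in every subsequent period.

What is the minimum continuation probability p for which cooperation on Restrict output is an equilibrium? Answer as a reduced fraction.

Expected continuation weight on next period's payoff is β·p = 5/8·p, which plays the role of the discount factor.
Cooperation requires 5/8·p ≥ (118−75)/(118−23) = 43/95, hence p ≥ 344/475.

344/475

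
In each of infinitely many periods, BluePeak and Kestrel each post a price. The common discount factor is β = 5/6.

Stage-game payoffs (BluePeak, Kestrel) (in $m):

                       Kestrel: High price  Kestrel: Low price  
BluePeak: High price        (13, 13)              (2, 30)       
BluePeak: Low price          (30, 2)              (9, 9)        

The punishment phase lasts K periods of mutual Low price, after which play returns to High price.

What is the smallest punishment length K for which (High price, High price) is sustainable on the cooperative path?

No profitable deviation requires (13−9)(β+…+β^K) ≥ 30−13, i.e. β+…+β^K ≥ 17/4 ≈ 4.2500.
With β = 5/6, the partial sums are K=1: 0.8333, K=2: 1.5278, …, K=9: 4.0310, K=10: 4.1925, K=11: 4.3271.
K = 11 is the first length at which the sum reaches 4.2500.

11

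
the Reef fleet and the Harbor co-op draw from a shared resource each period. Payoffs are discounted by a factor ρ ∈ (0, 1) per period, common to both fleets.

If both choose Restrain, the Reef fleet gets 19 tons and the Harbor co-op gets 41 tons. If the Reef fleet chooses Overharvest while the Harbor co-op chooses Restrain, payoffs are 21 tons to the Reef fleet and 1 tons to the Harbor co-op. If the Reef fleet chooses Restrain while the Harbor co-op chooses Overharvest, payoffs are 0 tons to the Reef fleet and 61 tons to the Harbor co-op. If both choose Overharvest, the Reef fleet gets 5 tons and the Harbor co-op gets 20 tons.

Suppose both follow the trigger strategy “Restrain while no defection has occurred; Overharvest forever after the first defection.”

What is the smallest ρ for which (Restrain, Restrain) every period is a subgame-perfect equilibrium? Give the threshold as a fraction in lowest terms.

20/41

the Reef fleet's threshold: (21−19)/(21−5) = 1/8.
the Harbor co-op's threshold: (61−41)/(61−20) = 20/41.
1/8 < 20/41, so the Harbor co-op binds and ρ* = 20/41.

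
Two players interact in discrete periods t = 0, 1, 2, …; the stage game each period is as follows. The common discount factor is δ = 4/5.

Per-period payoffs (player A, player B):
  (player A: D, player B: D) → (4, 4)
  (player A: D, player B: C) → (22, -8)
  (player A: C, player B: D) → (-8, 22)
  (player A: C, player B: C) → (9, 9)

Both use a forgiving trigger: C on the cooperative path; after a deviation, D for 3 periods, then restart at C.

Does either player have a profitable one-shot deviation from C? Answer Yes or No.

A one-shot deviation gives 22 now, then 4 for 3 periods, then back to 9.
Gain from deviating: (22−9) today; loss: (9−4) in each of the next 3 periods.
No-deviation condition: (9−4)(δ+…+δ^3) ≥ 22−9, i.e. δ+…+δ^3 ≥ 13/5.
At δ = 4/5: δ+…+δ^3 = 1.9520 < 2.6000.
So cooperation is not sustainable.

Yes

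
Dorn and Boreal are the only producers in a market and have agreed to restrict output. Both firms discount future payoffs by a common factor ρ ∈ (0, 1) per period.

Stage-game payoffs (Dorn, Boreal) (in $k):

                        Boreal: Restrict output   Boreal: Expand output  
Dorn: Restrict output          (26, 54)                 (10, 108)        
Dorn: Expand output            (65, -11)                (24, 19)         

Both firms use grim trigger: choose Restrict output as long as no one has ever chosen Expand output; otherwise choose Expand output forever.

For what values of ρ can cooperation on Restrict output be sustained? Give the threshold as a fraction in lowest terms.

Dorn's threshold: (65−26)/(65−24) = 39/41.
Boreal's threshold: (108−54)/(108−19) = 54/89.
39/41 > 54/89, so Dorn binds and ρ* = 39/41.

39/41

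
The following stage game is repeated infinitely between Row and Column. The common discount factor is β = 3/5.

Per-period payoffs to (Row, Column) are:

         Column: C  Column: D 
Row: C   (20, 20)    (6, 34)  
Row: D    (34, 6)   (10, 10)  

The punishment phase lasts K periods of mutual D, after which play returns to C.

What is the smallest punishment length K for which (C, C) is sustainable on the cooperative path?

IC: β(1−β^K)/(1−β) ≥ (34−20)/(20−10) = 7/5.
With β = 3/5: need 1 − β^K ≥ 7/5·(1−3/5)/(3/5), i.e. β^K ≤ 0.0667.
Since (3/5)^5 = 0.0778 and (3/5)^6 = 0.0467, the smallest such K is 6.

6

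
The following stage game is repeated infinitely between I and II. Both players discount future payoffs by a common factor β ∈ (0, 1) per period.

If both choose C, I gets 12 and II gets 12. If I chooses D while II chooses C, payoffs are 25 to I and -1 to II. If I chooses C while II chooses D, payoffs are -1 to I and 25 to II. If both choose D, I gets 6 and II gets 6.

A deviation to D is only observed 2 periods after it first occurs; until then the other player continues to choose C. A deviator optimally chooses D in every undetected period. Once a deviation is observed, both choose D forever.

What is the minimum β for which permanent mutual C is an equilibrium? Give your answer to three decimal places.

A deviator earns 25 for 2 periods, then 6 forever; cooperating earns 12 forever. Multiplying the IC by (1−β):
12 ≥ 25(1−β^2) + 6β^2, so 19·β^2 ≥ 13 and β^2 ≥ 13/19.
β ≥ (13/19)^(1/2) ≈ 0.827.

0.827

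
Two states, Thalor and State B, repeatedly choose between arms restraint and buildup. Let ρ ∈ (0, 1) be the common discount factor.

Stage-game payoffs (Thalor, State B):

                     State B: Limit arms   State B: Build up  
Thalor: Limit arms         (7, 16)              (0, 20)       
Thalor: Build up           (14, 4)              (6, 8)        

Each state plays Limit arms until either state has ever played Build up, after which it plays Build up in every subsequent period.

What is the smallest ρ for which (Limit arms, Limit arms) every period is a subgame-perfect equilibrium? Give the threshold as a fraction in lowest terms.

Thalor's threshold: (14−7)/(14−6) = 7/8.
State B's threshold: (20−16)/(20−8) = 1/3.
7/8 > 1/3, so Thalor binds and ρ* = 7/8.

7/8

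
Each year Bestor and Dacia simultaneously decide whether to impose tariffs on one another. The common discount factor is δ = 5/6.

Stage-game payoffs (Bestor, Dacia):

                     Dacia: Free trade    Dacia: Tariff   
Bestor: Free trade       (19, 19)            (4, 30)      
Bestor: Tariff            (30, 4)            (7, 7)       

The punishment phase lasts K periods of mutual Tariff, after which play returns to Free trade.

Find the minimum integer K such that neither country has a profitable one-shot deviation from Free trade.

IC: δ(1−δ^K)/(1−δ) ≥ (30−19)/(19−7) = 11/12.
With δ = 5/6: need 1 − δ^K ≥ 11/12·(1−5/6)/(5/6), i.e. δ^K ≤ 0.8167.
Since (5/6)^1 = 0.8333 and (5/6)^2 = 0.6944, the smallest such K is 2.

2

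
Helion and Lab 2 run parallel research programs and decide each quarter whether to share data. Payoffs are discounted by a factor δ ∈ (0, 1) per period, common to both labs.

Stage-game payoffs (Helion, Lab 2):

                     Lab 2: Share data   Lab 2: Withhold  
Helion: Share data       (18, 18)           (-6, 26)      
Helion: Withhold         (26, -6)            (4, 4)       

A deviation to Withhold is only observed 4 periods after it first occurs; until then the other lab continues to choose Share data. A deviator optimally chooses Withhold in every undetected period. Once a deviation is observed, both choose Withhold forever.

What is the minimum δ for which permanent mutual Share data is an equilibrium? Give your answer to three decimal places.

0.777

Deviating for the 4 undetected periods gains 26−18 = 8 per period over cooperation, then loses 18−4 = 14 per period forever once punishment starts.
Gain: 8(1 + δ + … + δ^3); loss: 14·δ^4/(1−δ).
No profitable deviation ⇔ 8(1−δ^4) ≤ 14·δ^4, i.e. δ^4 ≥ 8/(8+14) = 4/11.
Hence δ ≥ (4/11)^(1/4) ≈ 0.777.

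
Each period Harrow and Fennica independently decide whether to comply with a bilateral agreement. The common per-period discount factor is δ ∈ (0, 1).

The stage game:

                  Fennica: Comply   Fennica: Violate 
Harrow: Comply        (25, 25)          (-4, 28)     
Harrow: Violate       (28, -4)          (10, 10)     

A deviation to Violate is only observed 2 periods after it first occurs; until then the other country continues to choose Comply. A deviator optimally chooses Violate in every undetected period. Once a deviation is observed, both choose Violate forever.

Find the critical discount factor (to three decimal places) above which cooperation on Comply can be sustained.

Deviating for the 2 undetected periods gains 28−25 = 3 per period over cooperation, then loses 25−10 = 15 per period forever once punishment starts.
Gain: 3(1 + δ + … + δ^1); loss: 15·δ^2/(1−δ).
No profitable deviation ⇔ 3(1−δ^2) ≤ 15·δ^2, i.e. δ^2 ≥ 3/(3+15) = 1/6.
Hence δ ≥ (1/6)^(1/2) ≈ 0.408.

0.408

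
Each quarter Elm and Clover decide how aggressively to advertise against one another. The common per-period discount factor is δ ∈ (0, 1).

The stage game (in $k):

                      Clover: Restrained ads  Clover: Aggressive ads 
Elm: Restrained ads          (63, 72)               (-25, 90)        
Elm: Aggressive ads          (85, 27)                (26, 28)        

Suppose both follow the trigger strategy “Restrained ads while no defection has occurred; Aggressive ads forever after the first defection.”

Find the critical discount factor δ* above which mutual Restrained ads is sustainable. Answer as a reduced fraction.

Elm: cooperation gives 63 each period; deviation gives 85 once then 26 forever.
  63/(1−δ) ≥ 85 + 26δ/(1−δ) ⇒ δ ≥ 22/59.
Clover: cooperation gives 72 each period; deviation gives 90 once then 28 forever.
  δ ≥ 18/62 = 9/31.
Both must hold, so the binding constraint is Elm's: δ ≥ 22/59.

22/59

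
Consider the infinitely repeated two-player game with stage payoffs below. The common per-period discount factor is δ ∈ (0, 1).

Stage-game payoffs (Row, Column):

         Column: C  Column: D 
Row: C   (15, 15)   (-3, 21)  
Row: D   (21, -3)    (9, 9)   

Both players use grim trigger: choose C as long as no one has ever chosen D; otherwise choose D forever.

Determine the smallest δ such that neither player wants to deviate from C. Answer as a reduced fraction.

Under grim trigger the critical discount factor is (T−C)/(T−P) with T = 21, C = 15, P = 9.
δ* = (21−15)/(21−9) = 6/12 = 1/2.

1/2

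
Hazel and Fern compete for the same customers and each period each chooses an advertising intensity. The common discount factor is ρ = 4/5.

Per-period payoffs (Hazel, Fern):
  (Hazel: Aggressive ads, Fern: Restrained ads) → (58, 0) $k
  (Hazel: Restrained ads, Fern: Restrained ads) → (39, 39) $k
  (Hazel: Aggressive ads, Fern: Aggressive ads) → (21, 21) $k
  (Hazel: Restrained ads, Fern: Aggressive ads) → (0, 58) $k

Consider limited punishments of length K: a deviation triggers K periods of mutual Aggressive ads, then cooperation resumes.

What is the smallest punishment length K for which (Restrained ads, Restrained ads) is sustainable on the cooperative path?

IC: ρ(1−ρ^K)/(1−ρ) ≥ (58−39)/(39−21) = 19/18.
With ρ = 4/5: need 1 − ρ^K ≥ 19/18·(1−4/5)/(4/5), i.e. ρ^K ≤ 0.7361.
Since (4/5)^1 = 0.8000 and (4/5)^2 = 0.6400, the smallest such K is 2.

2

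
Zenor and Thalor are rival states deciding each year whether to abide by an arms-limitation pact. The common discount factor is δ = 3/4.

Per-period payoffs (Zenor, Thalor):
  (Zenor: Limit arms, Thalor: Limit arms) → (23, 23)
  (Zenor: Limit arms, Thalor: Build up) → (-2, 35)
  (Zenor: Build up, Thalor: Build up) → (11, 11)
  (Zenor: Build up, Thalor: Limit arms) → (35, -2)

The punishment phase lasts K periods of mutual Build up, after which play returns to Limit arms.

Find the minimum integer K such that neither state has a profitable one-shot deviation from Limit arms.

2

Need Σ_{k=1}^{K} δ^k ≥ (35−23)/(23−11) = 1.0000 at δ = 3/4.
At K = 1 the sum is 0.7500 < 1.0000; at K = 2 it is 1.3125 ≥ 1.0000.
So the minimum punishment length is K = 2.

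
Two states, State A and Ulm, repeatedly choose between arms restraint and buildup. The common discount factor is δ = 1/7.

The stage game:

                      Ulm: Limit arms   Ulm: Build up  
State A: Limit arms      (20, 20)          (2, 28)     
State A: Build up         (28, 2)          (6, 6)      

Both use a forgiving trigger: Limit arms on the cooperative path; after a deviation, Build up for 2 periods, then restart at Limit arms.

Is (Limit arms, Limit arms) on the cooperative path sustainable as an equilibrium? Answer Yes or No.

A one-shot deviation gives 28 now, then 6 for 2 periods, then back to 20.
Gain from deviating: (28−20) today; loss: (20−6) in each of the next 2 periods.
No-deviation condition: (20−6)(δ+…+δ^2) ≥ 28−20, i.e. δ+…+δ^2 ≥ 4/7.
At δ = 1/7: δ+…+δ^2 = 0.1633 < 0.5714.
So cooperation is not sustainable.

No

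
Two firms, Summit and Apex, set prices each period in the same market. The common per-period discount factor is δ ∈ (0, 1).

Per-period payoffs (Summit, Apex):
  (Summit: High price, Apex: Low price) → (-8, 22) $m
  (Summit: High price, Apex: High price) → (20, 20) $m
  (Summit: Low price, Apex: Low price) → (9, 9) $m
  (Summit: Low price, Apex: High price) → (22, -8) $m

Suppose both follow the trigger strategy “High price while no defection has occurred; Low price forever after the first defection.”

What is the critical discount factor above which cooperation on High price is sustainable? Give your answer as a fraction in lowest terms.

Under grim trigger the critical discount factor is (T−C)/(T−P) with T = 22, C = 20, P = 9.
δ* = (22−20)/(22−9) = 2/13.

2/13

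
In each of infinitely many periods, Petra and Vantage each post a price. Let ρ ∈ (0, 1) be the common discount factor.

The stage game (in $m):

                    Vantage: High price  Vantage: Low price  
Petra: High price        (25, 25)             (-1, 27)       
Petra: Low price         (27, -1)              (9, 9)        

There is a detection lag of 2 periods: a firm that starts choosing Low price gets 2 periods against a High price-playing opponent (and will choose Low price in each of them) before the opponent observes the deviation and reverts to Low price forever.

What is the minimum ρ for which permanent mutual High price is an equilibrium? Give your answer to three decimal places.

The best deviation is to choose Low price for all 2 undetected periods, earning 27 each, then 9 forever once detected.
Deviation value: 27(1−ρ^2)/(1−ρ) + 9ρ^2/(1−ρ); cooperation value: 25/(1−ρ).
IC: 25 ≥ 27(1−ρ^2) + 9ρ^2 = 27 − 18ρ^2.
So ρ^2 ≥ 2/18 = 1/9, giving ρ ≥ (1/9)^(1/2) ≈ 0.333.

0.333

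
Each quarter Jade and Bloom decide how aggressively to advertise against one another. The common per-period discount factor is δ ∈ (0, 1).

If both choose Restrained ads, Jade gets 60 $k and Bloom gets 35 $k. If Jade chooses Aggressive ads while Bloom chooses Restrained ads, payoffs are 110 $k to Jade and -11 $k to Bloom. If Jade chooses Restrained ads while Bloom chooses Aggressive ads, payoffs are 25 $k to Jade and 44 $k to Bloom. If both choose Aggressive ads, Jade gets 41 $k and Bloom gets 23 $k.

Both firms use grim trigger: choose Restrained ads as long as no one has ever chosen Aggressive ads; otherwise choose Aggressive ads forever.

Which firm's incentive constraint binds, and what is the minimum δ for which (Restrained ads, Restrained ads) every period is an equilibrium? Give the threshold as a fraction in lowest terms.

Jade's threshold: (110−60)/(110−41) = 50/69.
Bloom's threshold: (44−35)/(44−23) = 3/7.
50/69 > 3/7, so Jade binds and δ* = 50/69.

Jade; δ ≥ 50/69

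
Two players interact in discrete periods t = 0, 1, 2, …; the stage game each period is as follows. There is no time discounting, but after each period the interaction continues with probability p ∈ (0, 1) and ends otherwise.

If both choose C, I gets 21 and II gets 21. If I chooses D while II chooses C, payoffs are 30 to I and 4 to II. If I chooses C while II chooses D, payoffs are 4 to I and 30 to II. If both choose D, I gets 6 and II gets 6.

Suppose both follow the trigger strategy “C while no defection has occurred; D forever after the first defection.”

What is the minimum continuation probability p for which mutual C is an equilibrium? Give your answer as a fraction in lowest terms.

With no time discounting, the continuation probability p plays the role of the discount factor.
Grim-trigger IC: 21/(1−p) ≥ 30 + 6p/(1−p) ⇒ p ≥ (30−21)/(30−6) = 3/8.

3/8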